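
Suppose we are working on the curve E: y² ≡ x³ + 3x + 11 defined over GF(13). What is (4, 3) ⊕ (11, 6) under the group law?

(4, 3) + (11, 6). λ = (6 - 3)/(11 - 4) ≡ 3/7 mod 13. 7⁻¹ ≡ 2 (mod 13), so λ ≡ 6.
  x = λ² - 4 - 11 = 36 - 15 ≡ 8; y = λ·(4 - 8) - 3 ≡ 12. → (8, 12)

(8, 12)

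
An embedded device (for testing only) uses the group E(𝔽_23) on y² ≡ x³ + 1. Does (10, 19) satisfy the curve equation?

y² = 19² ≡ 16; x³ + 0x + 1 = 1001 ≡ 12 (mod 23). 16 ≠ 12.

no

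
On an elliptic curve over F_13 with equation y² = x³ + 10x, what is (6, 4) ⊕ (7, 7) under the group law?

(9, 0)

(6, 4) + (7, 7). λ = (7 - 4)/(7 - 6) ≡ 3/1 mod 13. 1⁻¹ ≡ 1 (mod 13), so λ ≡ 3.
  x = λ² - 6 - 7 = 9 - 13 ≡ 9; y = λ·(6 - 9) - 4 ≡ 0. → (9, 0)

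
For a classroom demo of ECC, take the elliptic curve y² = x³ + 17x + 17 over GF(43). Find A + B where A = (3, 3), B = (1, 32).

(3, 3) + (1, 32). λ = (32 - 3)/(1 - 3) ≡ 29/41 mod 43. 41⁻¹ ≡ 21 (mod 43) since 41·21 = 861 ≡ 1, so λ ≡ 7.
  x = λ² - 3 - 1 = 49 - 4 ≡ 2; y = λ·(3 - 2) - 3 ≡ 4. → (2, 4)

(2, 4)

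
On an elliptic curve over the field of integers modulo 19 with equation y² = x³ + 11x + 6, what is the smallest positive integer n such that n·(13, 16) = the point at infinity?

9

2P: tangent at (13, 16): λ = (3·13² + 11)/(2·16) ≡ 5/13. 13⁻¹ ≡ 3 (mod 19) since 13·3 = 39 ≡ 1, so λ ≡ 5·3 ≡ 15.
  x = λ² - 13 - 13 = 225 - 26 ≡ 9; y = λ·(13 - 9) - 16 ≡ 6. → (9, 6)
3P: (9, 6) + (13, 16). λ = (16 - 6)/(13 - 9) ≡ 10/4 mod 19. 4⁻¹ ≡ 5 (mod 19), so λ ≡ 12.
  x = λ² - 9 - 13 = 144 - 22 ≡ 8; y = λ·(9 - 8) - 6 ≡ 6. → (8, 6)
4P: (8, 6) + (13, 16). λ = (16 - 6)/(13 - 8) ≡ 10/5 mod 19. 5⁻¹ ≡ 4 (mod 19), so λ ≡ 2.
  x = λ² - 8 - 13 = 4 - 21 ≡ 2; y = λ·(8 - 2) - 6 ≡ 6. → (2, 6)
5P: (2, 6) + (13, 16). λ = (16 - 6)/(13 - 2) ≡ 10/11 mod 19. 11⁻¹ ≡ 7 (mod 19) since 11·7 = 77 ≡ 1, so λ ≡ 13.
  x = λ² - 2 - 13 = 169 - 15 ≡ 2; y = λ·(2 - 2) - 6 ≡ 13. → (2, 13)
6P: (2, 13) + (13, 16). λ = (16 - 13)/(13 - 2) ≡ 3/11 mod 19. 11⁻¹ ≡ 7 (mod 19) since 11·7 = 77 ≡ 1, so λ ≡ 2.
  x = λ² - 2 - 13 = 4 - 15 ≡ 8; y = λ·(2 - 8) - 13 ≡ 13. → (8, 13)
7P: (8, 13) + (13, 16). λ = (16 - 13)/(13 - 8) ≡ 3/5 mod 19. 5⁻¹ ≡ 4 (mod 19) since 5·4 = 20 ≡ 1, so λ ≡ 12.
  x = λ² - 8 - 13 = 144 - 21 ≡ 9; y = λ·(8 - 9) - 13 ≡ 13. → (9, 13)
8P: (9, 13) + (13, 16). λ = (16 - 13)/(13 - 9) ≡ 3/4 mod 19. 4⁻¹ ≡ 5 (mod 19) since 4·5 = 20 ≡ 1, so λ ≡ 15.
  x = λ² - 9 - 13 = 225 - 22 ≡ 13; y = λ·(9 - 13) - 13 ≡ 3. → (13, 3)
9P: (13, 3) + (13, 16): same x and y₁ ≡ -y₂, so the sum is the point at infinity.
9P = the point at infinity, so the order is 9.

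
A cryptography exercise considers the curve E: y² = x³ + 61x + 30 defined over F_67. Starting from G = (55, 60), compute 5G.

(39, 50)

Repeated addition: build up to 5G.
2G: tangent at (55, 60): λ = (3·55² + 61)/(2·60) ≡ 24/53. 53⁻¹ ≡ 43 (mod 67) since 53·43 = 2279 ≡ 1, so λ ≡ 24·43 ≡ 27.
  x = λ² - 55 - 55 = 729 - 110 ≡ 16; y = λ·(55 - 16) - 60 ≡ 55. → (16, 55)
3G: (16, 55) + (55, 60). λ = (60 - 55)/(55 - 16) ≡ 5/39 mod 67. 39⁻¹ ≡ 55 (mod 67), so λ ≡ 7.
  x = λ² - 16 - 55 = 49 - 71 ≡ 45; y = λ·(16 - 45) - 55 ≡ 10. → (45, 10)
4G: (45, 10) + (55, 60). λ = (60 - 10)/(55 - 45) ≡ 50/10 mod 67. 10⁻¹ ≡ 47 (mod 67), so λ ≡ 5.
  x = λ² - 45 - 55 = 25 - 100 ≡ 59; y = λ·(45 - 59) - 10 ≡ 54. → (59, 54)
5G: (59, 54) + (55, 60). λ = (60 - 54)/(55 - 59) ≡ 6/63 mod 67. 63⁻¹ ≡ 50 (mod 67) since 63·50 = 3150 ≡ 1, so λ ≡ 32.
  x = λ² - 59 - 55 = 1024 - 114 ≡ 39; y = λ·(59 - 39) - 54 ≡ 50. → (39, 50)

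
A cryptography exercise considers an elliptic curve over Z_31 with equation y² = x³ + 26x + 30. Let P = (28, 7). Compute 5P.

(7, 11)

Double-and-add on 5 = (101)₂. Start with P = (28, 7) for the leading 1-bit.
double: tangent at (28, 7): λ = (3·28² + 26)/(2·7) ≡ 22/14. 14⁻¹ ≡ 20 (mod 31), so λ ≡ 22·20 ≡ 6.
  x = λ² - 28 - 28 = 36 - 56 ≡ 11; y = λ·(28 - 11) - 7 ≡ 2. → (11, 2)
double: tangent at (11, 2): λ = (3·11² + 26)/(2·2) ≡ 17/4. 4⁻¹ ≡ 8 (mod 31), so λ ≡ 17·8 ≡ 12.
  x = λ² - 11 - 11 = 144 - 22 ≡ 29; y = λ·(11 - 29) - 2 ≡ 30. → (29, 30)
add P: (29, 30) + (28, 7). λ = (7 - 30)/(28 - 29) ≡ 8/30 mod 31. 30⁻¹ ≡ 30 (mod 31) since 30·30 = 900 ≡ 1, so λ ≡ 23.
  x = λ² - 29 - 28 = 529 - 57 ≡ 7; y = λ·(29 - 7) - 30 ≡ 11. → (7, 11)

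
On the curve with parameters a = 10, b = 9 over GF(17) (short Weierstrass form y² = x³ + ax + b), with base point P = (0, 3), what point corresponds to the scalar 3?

Repeated addition: build up to 3P.
2P: tangent at (0, 3): λ = (3·0² + 10)/(2·3) ≡ 10/6. 6⁻¹ ≡ 3 (mod 17) since 6·3 = 18 ≡ 1, so λ ≡ 10·3 ≡ 13.
  x = λ² - 0 - 0 = 169 - 0 ≡ 16; y = λ·(0 - 16) - 3 ≡ 10. → (16, 10)
3P: (16, 10) + (0, 3). λ = (3 - 10)/(0 - 16) ≡ 10/1 mod 17. 1⁻¹ ≡ 1 (mod 17) since 1·1 = 1 ≡ 1, so λ ≡ 10.
  x = λ² - 16 - 0 = 100 - 16 ≡ 16; y = λ·(16 - 16) - 10 ≡ 7. → (16, 7)

(16, 7)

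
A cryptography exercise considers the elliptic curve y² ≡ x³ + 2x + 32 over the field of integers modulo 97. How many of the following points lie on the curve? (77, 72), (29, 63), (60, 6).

(77, 72): 72² ≡ 43, rhs ≡ 43 → on.
(29, 63): 63² ≡ 89, rhs ≡ 35 → off.
(60, 6): 6² ≡ 36, rhs ≡ 36 → on.

2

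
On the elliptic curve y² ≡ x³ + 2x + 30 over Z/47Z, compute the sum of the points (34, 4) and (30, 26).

(34, 4) + (30, 26). λ = (26 - 4)/(30 - 34) ≡ 22/43 mod 47. 43⁻¹ ≡ 35 (mod 47) since 43·35 = 1505 ≡ 1, so λ ≡ 18.
  x = λ² - 34 - 30 = 324 - 64 ≡ 25; y = λ·(34 - 25) - 4 ≡ 17. → (25, 17)

(25, 17)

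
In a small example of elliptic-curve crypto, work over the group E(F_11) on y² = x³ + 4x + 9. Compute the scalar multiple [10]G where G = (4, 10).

(3, 2)

Double-and-add on 10 = (1010)₂. Start with G = (4, 10) for the leading 1-bit.
double: tangent at (4, 10): λ = (3·4² + 4)/(2·10) ≡ 8/9. 9⁻¹ ≡ 5 (mod 11) since 9·5 = 45 ≡ 1, so λ ≡ 8·5 ≡ 7.
  x = λ² - 4 - 4 = 49 - 8 ≡ 8; y = λ·(4 - 8) - 10 ≡ 6. → (8, 6)
double: tangent at (8, 6): λ = (3·8² + 4)/(2·6) ≡ 9/1. 1⁻¹ ≡ 1 (mod 11), so λ ≡ 9·1 ≡ 9.
  x = λ² - 8 - 8 = 81 - 16 ≡ 10; y = λ·(8 - 10) - 6 ≡ 9. → (10, 9)
add G: (10, 9) + (4, 10). λ = (10 - 9)/(4 - 10) ≡ 1/5 mod 11. 5⁻¹ ≡ 9 (mod 11), so λ ≡ 9.
  x = λ² - 10 - 4 = 81 - 14 ≡ 1; y = λ·(10 - 1) - 9 ≡ 6. → (1, 6)
double: tangent at (1, 6): λ = (3·1² + 4)/(2·6) ≡ 7/1. 1⁻¹ ≡ 1 (mod 11), so λ ≡ 7·1 ≡ 7.
  x = λ² - 1 - 1 = 49 - 2 ≡ 3; y = λ·(1 - 3) - 6 ≡ 2. → (3, 2)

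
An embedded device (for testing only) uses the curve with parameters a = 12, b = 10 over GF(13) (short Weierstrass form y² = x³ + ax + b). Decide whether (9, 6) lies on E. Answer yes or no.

no

y² = 6² ≡ 10; x³ + 12x + 10 = 847 ≡ 2 (mod 13). 10 ≠ 2.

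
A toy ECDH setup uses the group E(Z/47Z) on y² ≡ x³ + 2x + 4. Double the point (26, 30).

tangent at (26, 30): λ = (3·26² + 2)/(2·30) ≡ 9/13. 13⁻¹ ≡ 29 (mod 47), so λ ≡ 9·29 ≡ 26.
  x = λ² - 26 - 26 = 676 - 52 ≡ 13; y = λ·(26 - 13) - 30 ≡ 26. → (13, 26)

(13, 26)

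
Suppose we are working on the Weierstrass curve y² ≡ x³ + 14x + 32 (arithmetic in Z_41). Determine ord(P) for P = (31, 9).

9

2P: tangent at (31, 9): λ = (3·31² + 14)/(2·9) ≡ 27/18. 18⁻¹ ≡ 16 (mod 41) since 18·16 = 288 ≡ 1, so λ ≡ 27·16 ≡ 22.
  x = λ² - 31 - 31 = 484 - 62 ≡ 12; y = λ·(31 - 12) - 9 ≡ 40. → (12, 40)
3P: (12, 40) + (31, 9). λ = (9 - 40)/(31 - 12) ≡ 10/19 mod 41. 19⁻¹ ≡ 13 (mod 41), so λ ≡ 7.
  x = λ² - 12 - 31 = 49 - 43 ≡ 6; y = λ·(12 - 6) - 40 ≡ 2. → (6, 2)
4P: (6, 2) + (31, 9). λ = (9 - 2)/(31 - 6) ≡ 7/25 mod 41. 25⁻¹ ≡ 23 (mod 41) since 25·23 = 575 ≡ 1, so λ ≡ 38.
  x = λ² - 6 - 31 = 1444 - 37 ≡ 13; y = λ·(6 - 13) - 2 ≡ 19. → (13, 19)
5P: (13, 19) + (31, 9). λ = (9 - 19)/(31 - 13) ≡ 31/18 mod 41. 18⁻¹ ≡ 16 (mod 41), so λ ≡ 4.
  x = λ² - 13 - 31 = 16 - 44 ≡ 13; y = λ·(13 - 13) - 19 ≡ 22. → (13, 22)
6P: (13, 22) + (31, 9). λ = (9 - 22)/(31 - 13) ≡ 28/18 mod 41. 18⁻¹ ≡ 16 (mod 41) since 18·16 = 288 ≡ 1, so λ ≡ 38.
  x = λ² - 13 - 31 = 1444 - 44 ≡ 6; y = λ·(13 - 6) - 22 ≡ 39. → (6, 39)
7P: (6, 39) + (31, 9). λ = (9 - 39)/(31 - 6) ≡ 11/25 mod 41. 25⁻¹ ≡ 23 (mod 41), so λ ≡ 7.
  x = λ² - 6 - 31 = 49 - 37 ≡ 12; y = λ·(6 - 12) - 39 ≡ 1. → (12, 1)
8P: (12, 1) + (31, 9). λ = (9 - 1)/(31 - 12) ≡ 8/19 mod 41. 19⁻¹ ≡ 13 (mod 41) since 19·13 = 247 ≡ 1, so λ ≡ 22.
  x = λ² - 12 - 31 = 484 - 43 ≡ 31; y = λ·(12 - 31) - 1 ≡ 32. → (31, 32)
9P: (31, 32) + (31, 9): same x and y₁ ≡ -y₂, so the sum is 𝒪.
9P = 𝒪, so the order is 9.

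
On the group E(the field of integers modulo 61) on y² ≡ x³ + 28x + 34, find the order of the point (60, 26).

2P: tangent at (60, 26): λ = (3·60² + 28)/(2·26) ≡ 31/52. 52⁻¹ ≡ 27 (mod 61), so λ ≡ 31·27 ≡ 44.
  x = λ² - 60 - 60 = 1936 - 120 ≡ 47; y = λ·(60 - 47) - 26 ≡ 58. → (47, 58)
3P: (47, 58) + (60, 26). λ = (26 - 58)/(60 - 47) ≡ 29/13 mod 61. 13⁻¹ ≡ 47 (mod 61), so λ ≡ 21.
  x = λ² - 47 - 60 = 441 - 107 ≡ 29; y = λ·(47 - 29) - 58 ≡ 15. → (29, 15)
4P: (29, 15) + (60, 26). λ = (26 - 15)/(60 - 29) ≡ 11/31 mod 61. 31⁻¹ ≡ 2 (mod 61), so λ ≡ 22.
  x = λ² - 29 - 60 = 484 - 89 ≡ 29; y = λ·(29 - 29) - 15 ≡ 46. → (29, 46)
5P: (29, 46) + (60, 26). λ = (26 - 46)/(60 - 29) ≡ 41/31 mod 61. 31⁻¹ ≡ 2 (mod 61), so λ ≡ 21.
  x = λ² - 29 - 60 = 441 - 89 ≡ 47; y = λ·(29 - 47) - 46 ≡ 3. → (47, 3)
6P: (47, 3) + (60, 26). λ = (26 - 3)/(60 - 47) ≡ 23/13 mod 61. 13⁻¹ ≡ 47 (mod 61), so λ ≡ 44.
  x = λ² - 47 - 60 = 1936 - 107 ≡ 60; y = λ·(47 - 60) - 3 ≡ 35. → (60, 35)
7P: (60, 35) + (60, 26): same x and y₁ ≡ -y₂, so the sum is O.
7P = O, so the order is 7.

7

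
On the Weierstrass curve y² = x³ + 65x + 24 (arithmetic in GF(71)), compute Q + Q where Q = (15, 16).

tangent at (15, 16): λ = (3·15² + 65)/(2·16) ≡ 30/32. 32⁻¹ ≡ 20 (mod 71), so λ ≡ 30·20 ≡ 32.
  x = λ² - 15 - 15 = 1024 - 30 ≡ 0; y = λ·(15 - 0) - 16 ≡ 38. → (0, 38)

(0, 38)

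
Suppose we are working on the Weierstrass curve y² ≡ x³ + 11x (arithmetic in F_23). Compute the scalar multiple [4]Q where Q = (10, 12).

O

Double-and-add on 4 = (100)₂. Start with Q = (10, 12) for the leading 1-bit.
double: tangent at (10, 12): λ = (3·10² + 11)/(2·12) ≡ 12/1. 1⁻¹ ≡ 1 (mod 23), so λ ≡ 12·1 ≡ 12.
  x = λ² - 10 - 10 = 144 - 20 ≡ 9; y = λ·(10 - 9) - 12 ≡ 0. → (9, 0)
double: (9, 0) + (9, 0): same x and y₁ ≡ -y₂, so the sum is the point at infinity.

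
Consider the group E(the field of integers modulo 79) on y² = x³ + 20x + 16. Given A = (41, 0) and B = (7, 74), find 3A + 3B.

First 3A:
Repeated addition: build up to 3A.
2A: (41, 0) + (41, 0): same x and y₁ ≡ -y₂, so the sum is the point at infinity.
3A: the point at infinity + (41, 0) = (41, 0) (identity).
3A = (41, 0).
Next 3B:
Repeated addition: build up to 3B.
2B: tangent at (7, 74): λ = (3·7² + 20)/(2·74) ≡ 9/69. 69⁻¹ ≡ 71 (mod 79), so λ ≡ 9·71 ≡ 7.
  x = λ² - 7 - 7 = 49 - 14 ≡ 35; y = λ·(7 - 35) - 74 ≡ 46. → (35, 46)
3B: (35, 46) + (7, 74). λ = (74 - 46)/(7 - 35) ≡ 28/51 mod 79. 51⁻¹ ≡ 31 (mod 79) since 51·31 = 1581 ≡ 1, so λ ≡ 78.
  x = λ² - 35 - 7 = 6084 - 42 ≡ 38; y = λ·(35 - 38) - 46 ≡ 36. → (38, 36)
3B = (38, 36).
Finally 3A + 3B:
(41, 0) + (38, 36). λ = (36 - 0)/(38 - 41) ≡ 36/76 mod 79. 76⁻¹ ≡ 26 (mod 79), so λ ≡ 67.
  x = λ² - 41 - 38 = 4489 - 79 ≡ 65; y = λ·(41 - 65) - 0 ≡ 51. → (65, 51)

(65, 51)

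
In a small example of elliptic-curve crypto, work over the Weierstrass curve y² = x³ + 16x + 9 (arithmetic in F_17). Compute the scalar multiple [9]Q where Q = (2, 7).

(16, 14)

Repeated addition: build up to 9Q.
2Q: tangent at (2, 7): λ = (3·2² + 16)/(2·7) ≡ 11/14. 14⁻¹ ≡ 11 (mod 17), so λ ≡ 11·11 ≡ 2.
  x = λ² - 2 - 2 = 4 - 4 ≡ 0; y = λ·(2 - 0) - 7 ≡ 14. → (0, 14)
3Q: (0, 14) + (2, 7). λ = (7 - 14)/(2 - 0) ≡ 10/2 mod 17. 2⁻¹ ≡ 9 (mod 17), so λ ≡ 5.
  x = λ² - 0 - 2 = 25 - 2 ≡ 6; y = λ·(0 - 6) - 14 ≡ 7. → (6, 7)
4Q: (6, 7) + (2, 7). λ = (7 - 7)/(2 - 6) ≡ 0/13 mod 17. 13⁻¹ ≡ 4 (mod 17) since 13·4 = 52 ≡ 1, so λ ≡ 0.
  x = λ² - 6 - 2 = 0 - 8 ≡ 9; y = λ·(6 - 9) - 7 ≡ 10. → (9, 10)
5Q: (9, 10) + (2, 7). λ = (7 - 10)/(2 - 9) ≡ 14/10 mod 17. 10⁻¹ ≡ 12 (mod 17), so λ ≡ 15.
  x = λ² - 9 - 2 = 225 - 11 ≡ 10; y = λ·(9 - 10) - 10 ≡ 9. → (10, 9)
6Q: (10, 9) + (2, 7). λ = (7 - 9)/(2 - 10) ≡ 15/9 mod 17. 9⁻¹ ≡ 2 (mod 17) since 9·2 = 18 ≡ 1, so λ ≡ 13.
  x = λ² - 10 - 2 = 169 - 12 ≡ 4; y = λ·(10 - 4) - 9 ≡ 1. → (4, 1)
7Q: (4, 1) + (2, 7). λ = (7 - 1)/(2 - 4) ≡ 6/15 mod 17. 15⁻¹ ≡ 8 (mod 17) since 15·8 = 120 ≡ 1, so λ ≡ 14.
  x = λ² - 4 - 2 = 196 - 6 ≡ 3; y = λ·(4 - 3) - 1 ≡ 13. → (3, 13)
8Q: (3, 13) + (2, 7). λ = (7 - 13)/(2 - 3) ≡ 11/16 mod 17. 16⁻¹ ≡ 16 (mod 17), so λ ≡ 6.
  x = λ² - 3 - 2 = 36 - 5 ≡ 14; y = λ·(3 - 14) - 13 ≡ 6. → (14, 6)
9Q: (14, 6) + (2, 7). λ = (7 - 6)/(2 - 14) ≡ 1/5 mod 17. 5⁻¹ ≡ 7 (mod 17) since 5·7 = 35 ≡ 1, so λ ≡ 7.
  x = λ² - 14 - 2 = 49 - 16 ≡ 16; y = λ·(14 - 16) - 6 ≡ 14. → (16, 14)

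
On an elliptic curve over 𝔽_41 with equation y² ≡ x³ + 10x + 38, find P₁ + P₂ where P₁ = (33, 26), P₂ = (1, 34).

(25, 13)

(33, 26) + (1, 34). λ = (34 - 26)/(1 - 33) ≡ 8/9 mod 41. 9⁻¹ ≡ 32 (mod 41), so λ ≡ 10.
  x = λ² - 33 - 1 = 100 - 34 ≡ 25; y = λ·(33 - 25) - 26 ≡ 13. → (25, 13)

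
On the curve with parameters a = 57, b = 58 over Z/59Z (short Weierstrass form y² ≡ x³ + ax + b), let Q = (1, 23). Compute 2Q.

(20, 42)

tangent at (1, 23): λ = (3·1² + 57)/(2·23) ≡ 1/46. 46⁻¹ ≡ 9 (mod 59), so λ ≡ 1·9 ≡ 9.
  x = λ² - 1 - 1 = 81 - 2 ≡ 20; y = λ·(1 - 20) - 23 ≡ 42. → (20, 42)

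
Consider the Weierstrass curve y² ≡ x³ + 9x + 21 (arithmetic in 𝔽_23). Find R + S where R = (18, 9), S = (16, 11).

(13, 9)

(18, 9) + (16, 11). λ = (11 - 9)/(16 - 18) ≡ 2/21 mod 23. 21⁻¹ ≡ 11 (mod 23), so λ ≡ 22.
  x = λ² - 18 - 16 = 484 - 34 ≡ 13; y = λ·(18 - 13) - 9 ≡ 9. → (13, 9)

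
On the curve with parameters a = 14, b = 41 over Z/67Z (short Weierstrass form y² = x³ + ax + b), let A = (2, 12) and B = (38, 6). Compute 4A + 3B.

First 4A:
Double-and-add on 4 = (100)₂. Start with A = (2, 12) for the leading 1-bit.
double: tangent at (2, 12): λ = (3·2² + 14)/(2·12) ≡ 26/24. 24⁻¹ ≡ 14 (mod 67), so λ ≡ 26·14 ≡ 29.
  x = λ² - 2 - 2 = 841 - 4 ≡ 33; y = λ·(2 - 33) - 12 ≡ 27. → (33, 27)
double: tangent at (33, 27): λ = (3·33² + 14)/(2·27) ≡ 65/54. 54⁻¹ ≡ 36 (mod 67) since 54·36 = 1944 ≡ 1, so λ ≡ 65·36 ≡ 62.
  x = λ² - 33 - 33 = 3844 - 66 ≡ 26; y = λ·(33 - 26) - 27 ≡ 5. → (26, 5)
4A = (26, 5).
Next 3B:
Repeated addition: build up to 3B.
2B: tangent at (38, 6): λ = (3·38² + 14)/(2·6) ≡ 58/12. 12⁻¹ ≡ 28 (mod 67), so λ ≡ 58·28 ≡ 16.
  x = λ² - 38 - 38 = 256 - 76 ≡ 46; y = λ·(38 - 46) - 6 ≡ 0. → (46, 0)
3B: (46, 0) + (38, 6). λ = (6 - 0)/(38 - 46) ≡ 6/59 mod 67. 59⁻¹ ≡ 25 (mod 67), so λ ≡ 16.
  x = λ² - 46 - 38 = 256 - 84 ≡ 38; y = λ·(46 - 38) - 0 ≡ 61. → (38, 61)
3B = (38, 61).
Finally 4A + 3B:
(26, 5) + (38, 61). λ = (61 - 5)/(38 - 26) ≡ 56/12 mod 67. 12⁻¹ ≡ 28 (mod 67), so λ ≡ 27.
  x = λ² - 26 - 38 = 729 - 64 ≡ 62; y = λ·(26 - 62) - 5 ≡ 28. → (62, 28)

(62, 28)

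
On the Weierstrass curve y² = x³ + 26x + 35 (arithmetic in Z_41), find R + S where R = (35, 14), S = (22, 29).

(35, 14) + (22, 29). λ = (29 - 14)/(22 - 35) ≡ 15/28 mod 41. 28⁻¹ ≡ 22 (mod 41) since 28·22 = 616 ≡ 1, so λ ≡ 2.
  x = λ² - 35 - 22 = 4 - 57 ≡ 29; y = λ·(35 - 29) - 14 ≡ 39. → (29, 39)

(29, 39)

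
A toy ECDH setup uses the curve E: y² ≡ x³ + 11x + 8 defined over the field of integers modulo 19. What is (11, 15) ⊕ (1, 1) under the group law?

(12, 14)

(11, 15) + (1, 1). λ = (1 - 15)/(1 - 11) ≡ 5/9 mod 19. 9⁻¹ ≡ 17 (mod 19), so λ ≡ 9.
  x = λ² - 11 - 1 = 81 - 12 ≡ 12; y = λ·(11 - 12) - 15 ≡ 14. → (12, 14)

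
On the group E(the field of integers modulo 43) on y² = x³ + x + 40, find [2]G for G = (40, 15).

(17, 38)

tangent at (40, 15): λ = (3·40² + 1)/(2·15) ≡ 28/30. 30⁻¹ ≡ 33 (mod 43) since 30·33 = 990 ≡ 1, so λ ≡ 28·33 ≡ 21.
  x = λ² - 40 - 40 = 441 - 80 ≡ 17; y = λ·(40 - 17) - 15 ≡ 38. → (17, 38)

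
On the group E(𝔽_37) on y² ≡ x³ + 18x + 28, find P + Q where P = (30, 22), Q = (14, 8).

(14, 29)

(30, 22) + (14, 8). λ = (8 - 22)/(14 - 30) ≡ 23/21 mod 37. 21⁻¹ ≡ 30 (mod 37) since 21·30 = 630 ≡ 1, so λ ≡ 24.
  x = λ² - 30 - 14 = 576 - 44 ≡ 14; y = λ·(30 - 14) - 22 ≡ 29. → (14, 29)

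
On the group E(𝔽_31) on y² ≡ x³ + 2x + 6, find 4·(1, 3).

(29, 5)

Write P = (1, 3).
Double-and-add on 4 = (100)₂. Start with P = (1, 3) for the leading 1-bit.
double: tangent at (1, 3): λ = (3·1² + 2)/(2·3) ≡ 5/6. 6⁻¹ ≡ 26 (mod 31) since 6·26 = 156 ≡ 1, so λ ≡ 5·26 ≡ 6.
  x = λ² - 1 - 1 = 36 - 2 ≡ 3; y = λ·(1 - 3) - 3 ≡ 16. → (3, 16)
double: tangent at (3, 16): λ = (3·3² + 2)/(2·16) ≡ 29/1. 1⁻¹ ≡ 1 (mod 31), so λ ≡ 29·1 ≡ 29.
  x = λ² - 3 - 3 = 841 - 6 ≡ 29; y = λ·(3 - 29) - 16 ≡ 5. → (29, 5)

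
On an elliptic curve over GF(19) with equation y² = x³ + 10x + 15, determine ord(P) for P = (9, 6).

12

2P: tangent at (9, 6): λ = (3·9² + 10)/(2·6) ≡ 6/12. 12⁻¹ ≡ 8 (mod 19), so λ ≡ 6·8 ≡ 10.
  x = λ² - 9 - 9 = 100 - 18 ≡ 6; y = λ·(9 - 6) - 6 ≡ 5. → (6, 5)
3P: (6, 5) + (9, 6). λ = (6 - 5)/(9 - 6) ≡ 1/3 mod 19. 3⁻¹ ≡ 13 (mod 19), so λ ≡ 13.
  x = λ² - 6 - 9 = 169 - 15 ≡ 2; y = λ·(6 - 2) - 5 ≡ 9. → (2, 9)
4P: (2, 9) + (9, 6). λ = (6 - 9)/(9 - 2) ≡ 16/7 mod 19. 7⁻¹ ≡ 11 (mod 19), so λ ≡ 5.
  x = λ² - 2 - 9 = 25 - 11 ≡ 14; y = λ·(2 - 14) - 9 ≡ 7. → (14, 7)
5P: (14, 7) + (9, 6). λ = (6 - 7)/(9 - 14) ≡ 18/14 mod 19. 14⁻¹ ≡ 15 (mod 19) since 14·15 = 210 ≡ 1, so λ ≡ 4.
  x = λ² - 14 - 9 = 16 - 23 ≡ 12; y = λ·(14 - 12) - 7 ≡ 1. → (12, 1)
6P: (12, 1) + (9, 6). λ = (6 - 1)/(9 - 12) ≡ 5/16 mod 19. 16⁻¹ ≡ 6 (mod 19), so λ ≡ 11.
  x = λ² - 12 - 9 = 121 - 21 ≡ 5; y = λ·(12 - 5) - 1 ≡ 0. → (5, 0)
7P: (5, 0) + (9, 6). λ = (6 - 0)/(9 - 5) ≡ 6/4 mod 19. 4⁻¹ ≡ 5 (mod 19), so λ ≡ 11.
  x = λ² - 5 - 9 = 121 - 14 ≡ 12; y = λ·(5 - 12) - 0 ≡ 18. → (12, 18)
8P: (12, 18) + (9, 6). λ = (6 - 18)/(9 - 12) ≡ 7/16 mod 19. 16⁻¹ ≡ 6 (mod 19), so λ ≡ 4.
  x = λ² - 12 - 9 = 16 - 21 ≡ 14; y = λ·(12 - 14) - 18 ≡ 12. → (14, 12)
9P: (14, 12) + (9, 6). λ = (6 - 12)/(9 - 14) ≡ 13/14 mod 19. 14⁻¹ ≡ 15 (mod 19), so λ ≡ 5.
  x = λ² - 14 - 9 = 25 - 23 ≡ 2; y = λ·(14 - 2) - 12 ≡ 10. → (2, 10)
10P: (2, 10) + (9, 6). λ = (6 - 10)/(9 - 2) ≡ 15/7 mod 19. 7⁻¹ ≡ 11 (mod 19), so λ ≡ 13.
  x = λ² - 2 - 9 = 169 - 11 ≡ 6; y = λ·(2 - 6) - 10 ≡ 14. → (6, 14)
11P: (6, 14) + (9, 6). λ = (6 - 14)/(9 - 6) ≡ 11/3 mod 19. 3⁻¹ ≡ 13 (mod 19), so λ ≡ 10.
  x = λ² - 6 - 9 = 100 - 15 ≡ 9; y = λ·(6 - 9) - 14 ≡ 13. → (9, 13)
12P: (9, 13) + (9, 6): same x and y₁ ≡ -y₂, so the sum is O.
12P = O, so the order is 12.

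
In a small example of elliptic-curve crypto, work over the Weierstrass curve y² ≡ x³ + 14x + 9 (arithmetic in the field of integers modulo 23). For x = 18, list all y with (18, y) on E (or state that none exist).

x³ + 14x + 9 = 6093 ≡ 21 (mod 23).
21 is a non-residue mod 23; no y exists.

none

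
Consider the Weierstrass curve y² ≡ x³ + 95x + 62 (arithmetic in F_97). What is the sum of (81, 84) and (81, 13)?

O

The two points share x = 81 and their y-coordinates satisfy 84 + 13 ≡ 0 (mod 97), so they are inverses. Their sum is ∞.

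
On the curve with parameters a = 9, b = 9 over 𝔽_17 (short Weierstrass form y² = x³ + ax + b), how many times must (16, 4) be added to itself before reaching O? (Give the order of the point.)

8

2P: tangent at (16, 4): λ = (3·16² + 9)/(2·4) ≡ 12/8. 8⁻¹ ≡ 15 (mod 17), so λ ≡ 12·15 ≡ 10.
  x = λ² - 16 - 16 = 100 - 32 ≡ 0; y = λ·(16 - 0) - 4 ≡ 3. → (0, 3)
3P: (0, 3) + (16, 4). λ = (4 - 3)/(16 - 0) ≡ 1/16 mod 17. 16⁻¹ ≡ 16 (mod 17) since 16·16 = 256 ≡ 1, so λ ≡ 16.
  x = λ² - 0 - 16 = 256 - 16 ≡ 2; y = λ·(0 - 2) - 3 ≡ 16. → (2, 16)
4P: (2, 16) + (16, 4). λ = (4 - 16)/(16 - 2) ≡ 5/14 mod 17. 14⁻¹ ≡ 11 (mod 17) since 14·11 = 154 ≡ 1, so λ ≡ 4.
  x = λ² - 2 - 16 = 16 - 18 ≡ 15; y = λ·(2 - 15) - 16 ≡ 0. → (15, 0)
5P: (15, 0) + (16, 4). λ = (4 - 0)/(16 - 15) ≡ 4/1 mod 17. 1⁻¹ ≡ 1 (mod 17) since 1·1 = 1 ≡ 1, so λ ≡ 4.
  x = λ² - 15 - 16 = 16 - 31 ≡ 2; y = λ·(15 - 2) - 0 ≡ 1. → (2, 1)
6P: (2, 1) + (16, 4). λ = (4 - 1)/(16 - 2) ≡ 3/14 mod 17. 14⁻¹ ≡ 11 (mod 17), so λ ≡ 16.
  x = λ² - 2 - 16 = 256 - 18 ≡ 0; y = λ·(2 - 0) - 1 ≡ 14. → (0, 14)
7P: (0, 14) + (16, 4). λ = (4 - 14)/(16 - 0) ≡ 7/16 mod 17. 16⁻¹ ≡ 16 (mod 17), so λ ≡ 10.
  x = λ² - 0 - 16 = 100 - 16 ≡ 16; y = λ·(0 - 16) - 14 ≡ 13. → (16, 13)
8P: (16, 13) + (16, 4): same x and y₁ ≡ -y₂, so the sum is O.
8P = O, so the order is 8.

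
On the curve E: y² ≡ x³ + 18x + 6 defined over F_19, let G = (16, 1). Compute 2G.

(4, 3)

tangent at (16, 1): λ = (3·16² + 18)/(2·1) ≡ 7/2. 2⁻¹ ≡ 10 (mod 19) since 2·10 = 20 ≡ 1, so λ ≡ 7·10 ≡ 13.
  x = λ² - 16 - 16 = 169 - 32 ≡ 4; y = λ·(16 - 4) - 1 ≡ 3. → (4, 3)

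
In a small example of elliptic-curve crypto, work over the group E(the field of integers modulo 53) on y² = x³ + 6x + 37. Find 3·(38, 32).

(16, 28)

Write Q = (38, 32).
Repeated addition: build up to 3Q.
2Q: tangent at (38, 32): λ = (3·38² + 6)/(2·32) ≡ 45/11. 11⁻¹ ≡ 29 (mod 53), so λ ≡ 45·29 ≡ 33.
  x = λ² - 38 - 38 = 1089 - 76 ≡ 6; y = λ·(38 - 6) - 32 ≡ 17. → (6, 17)
3Q: (6, 17) + (38, 32). λ = (32 - 17)/(38 - 6) ≡ 15/32 mod 53. 32⁻¹ ≡ 5 (mod 53) since 32·5 = 160 ≡ 1, so λ ≡ 22.
  x = λ² - 6 - 38 = 484 - 44 ≡ 16; y = λ·(6 - 16) - 17 ≡ 28. → (16, 28)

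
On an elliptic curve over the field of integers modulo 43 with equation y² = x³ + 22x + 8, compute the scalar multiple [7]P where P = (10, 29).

Double-and-add on 7 = (111)₂. Start with P = (10, 29) for the leading 1-bit.
double: tangent at (10, 29): λ = (3·10² + 22)/(2·29) ≡ 21/15. 15⁻¹ ≡ 23 (mod 43) since 15·23 = 345 ≡ 1, so λ ≡ 21·23 ≡ 10.
  x = λ² - 10 - 10 = 100 - 20 ≡ 37; y = λ·(10 - 37) - 29 ≡ 2. → (37, 2)
add P: (37, 2) + (10, 29). λ = (29 - 2)/(10 - 37) ≡ 27/16 mod 43. 16⁻¹ ≡ 35 (mod 43), so λ ≡ 42.
  x = λ² - 37 - 10 = 1764 - 47 ≡ 40; y = λ·(37 - 40) - 2 ≡ 1. → (40, 1)
double: tangent at (40, 1): λ = (3·40² + 22)/(2·1) ≡ 6/2. 2⁻¹ ≡ 22 (mod 43), so λ ≡ 6·22 ≡ 3.
  x = λ² - 40 - 40 = 9 - 80 ≡ 15; y = λ·(40 - 15) - 1 ≡ 31. → (15, 31)
add P: (15, 31) + (10, 29). λ = (29 - 31)/(10 - 15) ≡ 41/38 mod 43. 38⁻¹ ≡ 17 (mod 43), so λ ≡ 9.
  x = λ² - 15 - 10 = 81 - 25 ≡ 13; y = λ·(15 - 13) - 31 ≡ 30. → (13, 30)

(13, 30)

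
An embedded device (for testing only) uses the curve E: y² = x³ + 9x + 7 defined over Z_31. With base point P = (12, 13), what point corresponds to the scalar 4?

Double-and-add on 4 = (100)₂. Start with P = (12, 13) for the leading 1-bit.
double: tangent at (12, 13): λ = (3·12² + 9)/(2·13) ≡ 7/26. 26⁻¹ ≡ 6 (mod 31), so λ ≡ 7·6 ≡ 11.
  x = λ² - 12 - 12 = 121 - 24 ≡ 4; y = λ·(12 - 4) - 13 ≡ 13. → (4, 13)
double: tangent at (4, 13): λ = (3·4² + 9)/(2·13) ≡ 26/26. 26⁻¹ ≡ 6 (mod 31), so λ ≡ 26·6 ≡ 1.
  x = λ² - 4 - 4 = 1 - 8 ≡ 24; y = λ·(4 - 24) - 13 ≡ 29. → (24, 29)

(24, 29)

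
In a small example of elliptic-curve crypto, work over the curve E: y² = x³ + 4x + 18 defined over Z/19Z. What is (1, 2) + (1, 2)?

(7, 16)

tangent at (1, 2): λ = (3·1² + 4)/(2·2) ≡ 7/4. 4⁻¹ ≡ 5 (mod 19), so λ ≡ 7·5 ≡ 16.
  x = λ² - 1 - 1 = 256 - 2 ≡ 7; y = λ·(1 - 7) - 2 ≡ 16. → (7, 16)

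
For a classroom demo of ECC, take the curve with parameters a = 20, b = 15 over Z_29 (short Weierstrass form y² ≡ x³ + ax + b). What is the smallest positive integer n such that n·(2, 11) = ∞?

2P: tangent at (2, 11): λ = (3·2² + 20)/(2·11) ≡ 3/22. 22⁻¹ ≡ 4 (mod 29) since 22·4 = 88 ≡ 1, so λ ≡ 3·4 ≡ 12.
  x = λ² - 2 - 2 = 144 - 4 ≡ 24; y = λ·(2 - 24) - 11 ≡ 15. → (24, 15)
3P: (24, 15) + (2, 11). λ = (11 - 15)/(2 - 24) ≡ 25/7 mod 29. 7⁻¹ ≡ 25 (mod 29) since 7·25 = 175 ≡ 1, so λ ≡ 16.
  x = λ² - 24 - 2 = 256 - 26 ≡ 27; y = λ·(24 - 27) - 15 ≡ 24. → (27, 24)
4P: (27, 24) + (2, 11). λ = (11 - 24)/(2 - 27) ≡ 16/4 mod 29. 4⁻¹ ≡ 22 (mod 29) since 4·22 = 88 ≡ 1, so λ ≡ 4.
  x = λ² - 27 - 2 = 16 - 29 ≡ 16; y = λ·(27 - 16) - 24 ≡ 20. → (16, 20)
5P: (16, 20) + (2, 11). λ = (11 - 20)/(2 - 16) ≡ 20/15 mod 29. 15⁻¹ ≡ 2 (mod 29), so λ ≡ 11.
  x = λ² - 16 - 2 = 121 - 18 ≡ 16; y = λ·(16 - 16) - 20 ≡ 9. → (16, 9)
6P: (16, 9) + (2, 11). λ = (11 - 9)/(2 - 16) ≡ 2/15 mod 29. 15⁻¹ ≡ 2 (mod 29), so λ ≡ 4.
  x = λ² - 16 - 2 = 16 - 18 ≡ 27; y = λ·(16 - 27) - 9 ≡ 5. → (27, 5)
7P: (27, 5) + (2, 11). λ = (11 - 5)/(2 - 27) ≡ 6/4 mod 29. 4⁻¹ ≡ 22 (mod 29) since 4·22 = 88 ≡ 1, so λ ≡ 16.
  x = λ² - 27 - 2 = 256 - 29 ≡ 24; y = λ·(27 - 24) - 5 ≡ 14. → (24, 14)
8P: (24, 14) + (2, 11). λ = (11 - 14)/(2 - 24) ≡ 26/7 mod 29. 7⁻¹ ≡ 25 (mod 29), so λ ≡ 12.
  x = λ² - 24 - 2 = 144 - 26 ≡ 2; y = λ·(24 - 2) - 14 ≡ 18. → (2, 18)
9P: (2, 18) + (2, 11): same x and y₁ ≡ -y₂, so the sum is ∞.
9P = ∞, so the order is 9.

9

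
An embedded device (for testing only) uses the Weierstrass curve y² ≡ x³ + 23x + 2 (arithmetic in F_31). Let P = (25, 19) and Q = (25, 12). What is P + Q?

The two points share x = 25 and their y-coordinates satisfy 19 + 12 ≡ 0 (mod 31), so they are inverses. Their sum is 𝒪.

O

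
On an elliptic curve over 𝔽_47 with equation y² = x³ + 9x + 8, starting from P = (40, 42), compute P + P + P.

Repeated addition: build up to 3P.
2P: tangent at (40, 42): λ = (3·40² + 9)/(2·42) ≡ 15/37. 37⁻¹ ≡ 14 (mod 47) since 37·14 = 518 ≡ 1, so λ ≡ 15·14 ≡ 22.
  x = λ² - 40 - 40 = 484 - 80 ≡ 28; y = λ·(40 - 28) - 42 ≡ 34. → (28, 34)
3P: (28, 34) + (40, 42). λ = (42 - 34)/(40 - 28) ≡ 8/12 mod 47. 12⁻¹ ≡ 4 (mod 47), so λ ≡ 32.
  x = λ² - 28 - 40 = 1024 - 68 ≡ 16; y = λ·(28 - 16) - 34 ≡ 21. → (16, 21)

(16, 21)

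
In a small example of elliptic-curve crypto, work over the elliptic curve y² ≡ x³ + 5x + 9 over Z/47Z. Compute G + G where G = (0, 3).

tangent at (0, 3): λ = (3·0² + 5)/(2·3) ≡ 5/6. 6⁻¹ ≡ 8 (mod 47), so λ ≡ 5·8 ≡ 40.
  x = λ² - 0 - 0 = 1600 - 0 ≡ 2; y = λ·(0 - 2) - 3 ≡ 11. → (2, 11)

(2, 11)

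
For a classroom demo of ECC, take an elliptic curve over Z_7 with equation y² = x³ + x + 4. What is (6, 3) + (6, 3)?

tangent at (6, 3): λ = (3·6² + 1)/(2·3) ≡ 4/6. 6⁻¹ ≡ 6 (mod 7), so λ ≡ 4·6 ≡ 3.
  x = λ² - 6 - 6 = 9 - 12 ≡ 4; y = λ·(6 - 4) - 3 ≡ 3. → (4, 3)

(4, 3)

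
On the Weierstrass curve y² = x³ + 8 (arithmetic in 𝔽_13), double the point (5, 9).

tangent at (5, 9): λ = (3·5² + 0)/(2·9) ≡ 10/5. 5⁻¹ ≡ 8 (mod 13), so λ ≡ 10·8 ≡ 2.
  x = λ² - 5 - 5 = 4 - 10 ≡ 7; y = λ·(5 - 7) - 9 ≡ 0. → (7, 0)

(7, 0)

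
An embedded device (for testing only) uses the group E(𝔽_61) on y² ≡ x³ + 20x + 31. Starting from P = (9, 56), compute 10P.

(28, 41)

Repeated addition: build up to 10P.
2P: tangent at (9, 56): λ = (3·9² + 20)/(2·56) ≡ 19/51. 51⁻¹ ≡ 6 (mod 61), so λ ≡ 19·6 ≡ 53.
  x = λ² - 9 - 9 = 2809 - 18 ≡ 46; y = λ·(9 - 46) - 56 ≡ 57. → (46, 57)
3P: (46, 57) + (9, 56). λ = (56 - 57)/(9 - 46) ≡ 60/24 mod 61. 24⁻¹ ≡ 28 (mod 61), so λ ≡ 33.
  x = λ² - 46 - 9 = 1089 - 55 ≡ 58; y = λ·(46 - 58) - 57 ≡ 35. → (58, 35)
4P: (58, 35) + (9, 56). λ = (56 - 35)/(9 - 58) ≡ 21/12 mod 61. 12⁻¹ ≡ 56 (mod 61), so λ ≡ 17.
  x = λ² - 58 - 9 = 289 - 67 ≡ 39; y = λ·(58 - 39) - 35 ≡ 44. → (39, 44)
5P: (39, 44) + (9, 56). λ = (56 - 44)/(9 - 39) ≡ 12/31 mod 61. 31⁻¹ ≡ 2 (mod 61) since 31·2 = 62 ≡ 1, so λ ≡ 24.
  x = λ² - 39 - 9 = 576 - 48 ≡ 40; y = λ·(39 - 40) - 44 ≡ 54. → (40, 54)
6P: (40, 54) + (9, 56). λ = (56 - 54)/(9 - 40) ≡ 2/30 mod 61. 30⁻¹ ≡ 59 (mod 61) since 30·59 = 1770 ≡ 1, so λ ≡ 57.
  x = λ² - 40 - 9 = 3249 - 49 ≡ 28; y = λ·(40 - 28) - 54 ≡ 20. → (28, 20)
7P: (28, 20) + (9, 56). λ = (56 - 20)/(9 - 28) ≡ 36/42 mod 61. 42⁻¹ ≡ 16 (mod 61), so λ ≡ 27.
  x = λ² - 28 - 9 = 729 - 37 ≡ 21; y = λ·(28 - 21) - 20 ≡ 47. → (21, 47)
8P: (21, 47) + (9, 56). λ = (56 - 47)/(9 - 21) ≡ 9/49 mod 61. 49⁻¹ ≡ 5 (mod 61) since 49·5 = 245 ≡ 1, so λ ≡ 45.
  x = λ² - 21 - 9 = 2025 - 30 ≡ 43; y = λ·(21 - 43) - 47 ≡ 0. → (43, 0)
9P: (43, 0) + (9, 56). λ = (56 - 0)/(9 - 43) ≡ 56/27 mod 61. 27⁻¹ ≡ 52 (mod 61), so λ ≡ 45.
  x = λ² - 43 - 9 = 2025 - 52 ≡ 21; y = λ·(43 - 21) - 0 ≡ 14. → (21, 14)
10P: (21, 14) + (9, 56). λ = (56 - 14)/(9 - 21) ≡ 42/49 mod 61. 49⁻¹ ≡ 5 (mod 61), so λ ≡ 27.
  x = λ² - 21 - 9 = 729 - 30 ≡ 28; y = λ·(21 - 28) - 14 ≡ 41. → (28, 41)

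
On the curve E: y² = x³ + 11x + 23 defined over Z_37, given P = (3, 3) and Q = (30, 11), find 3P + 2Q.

First 3P:
Repeated addition: build up to 3P.
2P: tangent at (3, 3): λ = (3·3² + 11)/(2·3) ≡ 1/6. 6⁻¹ ≡ 31 (mod 37), so λ ≡ 1·31 ≡ 31.
  x = λ² - 3 - 3 = 961 - 6 ≡ 30; y = λ·(3 - 30) - 3 ≡ 11. → (30, 11)
3P: (30, 11) + (3, 3). λ = (3 - 11)/(3 - 30) ≡ 29/10 mod 37. 10⁻¹ ≡ 26 (mod 37) since 10·26 = 260 ≡ 1, so λ ≡ 14.
  x = λ² - 30 - 3 = 196 - 33 ≡ 15; y = λ·(30 - 15) - 11 ≡ 14. → (15, 14)
3P = (15, 14).
Next 2Q:
Repeated addition: build up to 2Q.
2Q: tangent at (30, 11): λ = (3·30² + 11)/(2·11) ≡ 10/22. 22⁻¹ ≡ 32 (mod 37) since 22·32 = 704 ≡ 1, so λ ≡ 10·32 ≡ 24.
  x = λ² - 30 - 30 = 576 - 60 ≡ 35; y = λ·(30 - 35) - 11 ≡ 17. → (35, 17)
2Q = (35, 17).
Finally 3P + 2Q:
(15, 14) + (35, 17). λ = (17 - 14)/(35 - 15) ≡ 3/20 mod 37. 20⁻¹ ≡ 13 (mod 37), so λ ≡ 2.
  x = λ² - 15 - 35 = 4 - 50 ≡ 28; y = λ·(15 - 28) - 14 ≡ 34. → (28, 34)

(28, 34)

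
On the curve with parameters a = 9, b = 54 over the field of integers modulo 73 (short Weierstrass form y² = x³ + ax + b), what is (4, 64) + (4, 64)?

(0, 45)

tangent at (4, 64): λ = (3·4² + 9)/(2·64) ≡ 57/55. 55⁻¹ ≡ 4 (mod 73), so λ ≡ 57·4 ≡ 9.
  x = λ² - 4 - 4 = 81 - 8 ≡ 0; y = λ·(4 - 0) - 64 ≡ 45. → (0, 45)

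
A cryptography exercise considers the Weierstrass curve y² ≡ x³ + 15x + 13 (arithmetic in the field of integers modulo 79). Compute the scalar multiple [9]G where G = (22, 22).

(59, 61)

Double-and-add on 9 = (1001)₂. Start with G = (22, 22) for the leading 1-bit.
double: tangent at (22, 22): λ = (3·22² + 15)/(2·22) ≡ 45/44. 44⁻¹ ≡ 9 (mod 79), so λ ≡ 45·9 ≡ 10.
  x = λ² - 22 - 22 = 100 - 44 ≡ 56; y = λ·(22 - 56) - 22 ≡ 33. → (56, 33)
double: tangent at (56, 33): λ = (3·56² + 15)/(2·33) ≡ 22/66. 66⁻¹ ≡ 6 (mod 79), so λ ≡ 22·6 ≡ 53.
  x = λ² - 56 - 56 = 2809 - 112 ≡ 11; y = λ·(56 - 11) - 33 ≡ 61. → (11, 61)
double: tangent at (11, 61): λ = (3·11² + 15)/(2·61) ≡ 62/43. 43⁻¹ ≡ 68 (mod 79), so λ ≡ 62·68 ≡ 29.
  x = λ² - 11 - 11 = 841 - 22 ≡ 29; y = λ·(11 - 29) - 61 ≡ 49. → (29, 49)
add G: (29, 49) + (22, 22). λ = (22 - 49)/(22 - 29) ≡ 52/72 mod 79. 72⁻¹ ≡ 45 (mod 79), so λ ≡ 49.
  x = λ² - 29 - 22 = 2401 - 51 ≡ 59; y = λ·(29 - 59) - 49 ≡ 61. → (59, 61)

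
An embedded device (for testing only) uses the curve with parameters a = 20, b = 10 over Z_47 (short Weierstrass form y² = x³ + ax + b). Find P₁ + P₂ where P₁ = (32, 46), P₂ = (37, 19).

(41, 12)

(32, 46) + (37, 19). λ = (19 - 46)/(37 - 32) ≡ 20/5 mod 47. 5⁻¹ ≡ 19 (mod 47), so λ ≡ 4.
  x = λ² - 32 - 37 = 16 - 69 ≡ 41; y = λ·(32 - 41) - 46 ≡ 12. → (41, 12)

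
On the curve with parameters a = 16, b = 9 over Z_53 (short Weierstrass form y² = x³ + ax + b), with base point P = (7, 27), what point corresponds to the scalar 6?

(23, 6)

Double-and-add on 6 = (110)₂. Start with P = (7, 27) for the leading 1-bit.
double: tangent at (7, 27): λ = (3·7² + 16)/(2·27) ≡ 4/1. 1⁻¹ ≡ 1 (mod 53) since 1·1 = 1 ≡ 1, so λ ≡ 4·1 ≡ 4.
  x = λ² - 7 - 7 = 16 - 14 ≡ 2; y = λ·(7 - 2) - 27 ≡ 46. → (2, 46)
add P: (2, 46) + (7, 27). λ = (27 - 46)/(7 - 2) ≡ 34/5 mod 53. 5⁻¹ ≡ 32 (mod 53) since 5·32 = 160 ≡ 1, so λ ≡ 28.
  x = λ² - 2 - 7 = 784 - 9 ≡ 33; y = λ·(2 - 33) - 46 ≡ 40. → (33, 40)
double: tangent at (33, 40): λ = (3·33² + 16)/(2·40) ≡ 50/27. 27⁻¹ ≡ 2 (mod 53), so λ ≡ 50·2 ≡ 47.
  x = λ² - 33 - 33 = 2209 - 66 ≡ 23; y = λ·(33 - 23) - 40 ≡ 6. → (23, 6)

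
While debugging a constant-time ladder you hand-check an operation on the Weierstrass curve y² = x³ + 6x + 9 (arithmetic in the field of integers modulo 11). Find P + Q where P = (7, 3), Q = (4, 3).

(0, 8)

(7, 3) + (4, 3). λ = (3 - 3)/(4 - 7) ≡ 0/8 mod 11. 8⁻¹ ≡ 7 (mod 11), so λ ≡ 0.
  x = λ² - 7 - 4 = 0 - 11 ≡ 0; y = λ·(7 - 0) - 3 ≡ 8. → (0, 8)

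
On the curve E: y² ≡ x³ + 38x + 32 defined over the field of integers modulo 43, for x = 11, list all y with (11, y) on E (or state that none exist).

none

x³ + 38x + 32 = 1781 ≡ 18 (mod 43).
18 is a non-residue mod 43; no y exists.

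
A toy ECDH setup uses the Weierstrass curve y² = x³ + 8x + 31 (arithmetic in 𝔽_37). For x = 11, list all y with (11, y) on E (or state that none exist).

9, 28

x³ + 8x + 31 = 1450 ≡ 7 (mod 37).
Square roots of 7 mod 37: 9 and 28 (since 9² = 81 ≡ 7).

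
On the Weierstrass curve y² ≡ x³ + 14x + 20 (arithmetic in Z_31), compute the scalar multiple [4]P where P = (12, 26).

Repeated addition: build up to 4P.
2P: tangent at (12, 26): λ = (3·12² + 14)/(2·26) ≡ 12/21. 21⁻¹ ≡ 3 (mod 31), so λ ≡ 12·3 ≡ 5.
  x = λ² - 12 - 12 = 25 - 24 ≡ 1; y = λ·(12 - 1) - 26 ≡ 29. → (1, 29)
3P: (1, 29) + (12, 26). λ = (26 - 29)/(12 - 1) ≡ 28/11 mod 31. 11⁻¹ ≡ 17 (mod 31), so λ ≡ 11.
  x = λ² - 1 - 12 = 121 - 13 ≡ 15; y = λ·(1 - 15) - 29 ≡ 3. → (15, 3)
4P: (15, 3) + (12, 26). λ = (26 - 3)/(12 - 15) ≡ 23/28 mod 31. 28⁻¹ ≡ 10 (mod 31) since 28·10 = 280 ≡ 1, so λ ≡ 13.
  x = λ² - 15 - 12 = 169 - 27 ≡ 18; y = λ·(15 - 18) - 3 ≡ 20. → (18, 20)

(18, 20)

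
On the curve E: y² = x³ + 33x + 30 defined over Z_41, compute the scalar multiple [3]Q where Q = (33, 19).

Repeated addition: build up to 3Q.
2Q: tangent at (33, 19): λ = (3·33² + 33)/(2·19) ≡ 20/38. 38⁻¹ ≡ 27 (mod 41) since 38·27 = 1026 ≡ 1, so λ ≡ 20·27 ≡ 7.
  x = λ² - 33 - 33 = 49 - 66 ≡ 24; y = λ·(33 - 24) - 19 ≡ 3. → (24, 3)
3Q: (24, 3) + (33, 19). λ = (19 - 3)/(33 - 24) ≡ 16/9 mod 41. 9⁻¹ ≡ 32 (mod 41) since 9·32 = 288 ≡ 1, so λ ≡ 20.
  x = λ² - 24 - 33 = 400 - 57 ≡ 15; y = λ·(24 - 15) - 3 ≡ 13. → (15, 13)

(15, 13)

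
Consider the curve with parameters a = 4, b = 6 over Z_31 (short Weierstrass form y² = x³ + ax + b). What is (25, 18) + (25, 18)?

tangent at (25, 18): λ = (3·25² + 4)/(2·18) ≡ 19/5. 5⁻¹ ≡ 25 (mod 31) since 5·25 = 125 ≡ 1, so λ ≡ 19·25 ≡ 10.
  x = λ² - 25 - 25 = 100 - 50 ≡ 19; y = λ·(25 - 19) - 18 ≡ 11. → (19, 11)

(19, 11)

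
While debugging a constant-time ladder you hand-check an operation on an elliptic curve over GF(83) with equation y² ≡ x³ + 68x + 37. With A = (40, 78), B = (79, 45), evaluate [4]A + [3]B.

(66, 44)

First 4A:
Repeated addition: build up to 4A.
2A: tangent at (40, 78): λ = (3·40² + 68)/(2·78) ≡ 54/73. 73⁻¹ ≡ 58 (mod 83), so λ ≡ 54·58 ≡ 61.
  x = λ² - 40 - 40 = 3721 - 80 ≡ 72; y = λ·(40 - 72) - 78 ≡ 45. → (72, 45)
3A: (72, 45) + (40, 78). λ = (78 - 45)/(40 - 72) ≡ 33/51 mod 83. 51⁻¹ ≡ 70 (mod 83), so λ ≡ 69.
  x = λ² - 72 - 40 = 4761 - 112 ≡ 1; y = λ·(72 - 1) - 45 ≡ 40. → (1, 40)
4A: (1, 40) + (40, 78). λ = (78 - 40)/(40 - 1) ≡ 38/39 mod 83. 39⁻¹ ≡ 66 (mod 83), so λ ≡ 18.
  x = λ² - 1 - 40 = 324 - 41 ≡ 34; y = λ·(1 - 34) - 40 ≡ 30. → (34, 30)
4A = (34, 30).
Next 3B:
Repeated addition: build up to 3B.
2B: tangent at (79, 45): λ = (3·79² + 68)/(2·45) ≡ 33/7. 7⁻¹ ≡ 12 (mod 83) since 7·12 = 84 ≡ 1, so λ ≡ 33·12 ≡ 64.
  x = λ² - 79 - 79 = 4096 - 158 ≡ 37; y = λ·(79 - 37) - 45 ≡ 70. → (37, 70)
3B: (37, 70) + (79, 45). λ = (45 - 70)/(79 - 37) ≡ 58/42 mod 83. 42⁻¹ ≡ 2 (mod 83), so λ ≡ 33.
  x = λ² - 37 - 79 = 1089 - 116 ≡ 60; y = λ·(37 - 60) - 70 ≡ 1. → (60, 1)
3B = (60, 1).
Finally 4A + 3B:
(34, 30) + (60, 1). λ = (1 - 30)/(60 - 34) ≡ 54/26 mod 83. 26⁻¹ ≡ 16 (mod 83), so λ ≡ 34.
  x = λ² - 34 - 60 = 1156 - 94 ≡ 66; y = λ·(34 - 66) - 30 ≡ 44. → (66, 44)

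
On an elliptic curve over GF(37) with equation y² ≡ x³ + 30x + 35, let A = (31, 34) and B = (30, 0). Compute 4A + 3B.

First 4A:
Repeated addition: build up to 4A.
2A: tangent at (31, 34): λ = (3·31² + 30)/(2·34) ≡ 27/31. 31⁻¹ ≡ 6 (mod 37), so λ ≡ 27·6 ≡ 14.
  x = λ² - 31 - 31 = 196 - 62 ≡ 23; y = λ·(31 - 23) - 34 ≡ 4. → (23, 4)
3A: (23, 4) + (31, 34). λ = (34 - 4)/(31 - 23) ≡ 30/8 mod 37. 8⁻¹ ≡ 14 (mod 37), so λ ≡ 13.
  x = λ² - 23 - 31 = 169 - 54 ≡ 4; y = λ·(23 - 4) - 4 ≡ 21. → (4, 21)
4A: (4, 21) + (31, 34). λ = (34 - 21)/(31 - 4) ≡ 13/27 mod 37. 27⁻¹ ≡ 11 (mod 37) since 27·11 = 297 ≡ 1, so λ ≡ 32.
  x = λ² - 4 - 31 = 1024 - 35 ≡ 27; y = λ·(4 - 27) - 21 ≡ 20. → (27, 20)
4A = (27, 20).
Next 3B:
Repeated addition: build up to 3B.
2B: (30, 0) + (30, 0): same x and y₁ ≡ -y₂, so the sum is O.
3B: O + (30, 0) = (30, 0) (identity).
3B = (30, 0).
Finally 4A + 3B:
(27, 20) + (30, 0). λ = (0 - 20)/(30 - 27) ≡ 17/3 mod 37. 3⁻¹ ≡ 25 (mod 37) since 3·25 = 75 ≡ 1, so λ ≡ 18.
  x = λ² - 27 - 30 = 324 - 57 ≡ 8; y = λ·(27 - 8) - 20 ≡ 26. → (8, 26)

(8, 26)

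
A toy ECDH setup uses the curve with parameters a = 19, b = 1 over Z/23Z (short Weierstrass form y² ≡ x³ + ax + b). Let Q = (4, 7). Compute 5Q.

Repeated addition: build up to 5Q.
2Q: tangent at (4, 7): λ = (3·4² + 19)/(2·7) ≡ 21/14. 14⁻¹ ≡ 5 (mod 23) since 14·5 = 70 ≡ 1, so λ ≡ 21·5 ≡ 13.
  x = λ² - 4 - 4 = 169 - 8 ≡ 0; y = λ·(4 - 0) - 7 ≡ 22. → (0, 22)
3Q: (0, 22) + (4, 7). λ = (7 - 22)/(4 - 0) ≡ 8/4 mod 23. 4⁻¹ ≡ 6 (mod 23) since 4·6 = 24 ≡ 1, so λ ≡ 2.
  x = λ² - 0 - 4 = 4 - 4 ≡ 0; y = λ·(0 - 0) - 22 ≡ 1. → (0, 1)
4Q: (0, 1) + (4, 7). λ = (7 - 1)/(4 - 0) ≡ 6/4 mod 23. 4⁻¹ ≡ 6 (mod 23), so λ ≡ 13.
  x = λ² - 0 - 4 = 169 - 4 ≡ 4; y = λ·(0 - 4) - 1 ≡ 16. → (4, 16)
5Q: (4, 16) + (4, 7): same x and y₁ ≡ -y₂, so the sum is ∞.

O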